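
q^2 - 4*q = q*(q - 4)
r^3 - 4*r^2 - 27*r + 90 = (r - 6)*(r - 3)*(r + 5)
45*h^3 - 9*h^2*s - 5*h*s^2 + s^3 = (-5*h + s)*(-3*h + s)*(3*h + s)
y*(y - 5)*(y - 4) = y^3 - 9*y^2 + 20*y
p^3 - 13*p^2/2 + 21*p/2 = p*(p - 7/2)*(p - 3)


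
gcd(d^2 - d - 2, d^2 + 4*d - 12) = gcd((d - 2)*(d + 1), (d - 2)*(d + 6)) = d - 2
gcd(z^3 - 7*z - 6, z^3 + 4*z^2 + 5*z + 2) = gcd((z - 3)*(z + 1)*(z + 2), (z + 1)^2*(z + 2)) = z^2 + 3*z + 2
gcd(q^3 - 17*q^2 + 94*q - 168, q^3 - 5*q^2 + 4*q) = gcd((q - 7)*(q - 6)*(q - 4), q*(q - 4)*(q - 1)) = q - 4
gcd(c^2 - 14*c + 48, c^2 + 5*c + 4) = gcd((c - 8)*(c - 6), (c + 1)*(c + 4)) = 1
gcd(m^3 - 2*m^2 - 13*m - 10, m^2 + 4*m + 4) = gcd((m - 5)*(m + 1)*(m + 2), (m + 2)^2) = m + 2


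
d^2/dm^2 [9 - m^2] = -2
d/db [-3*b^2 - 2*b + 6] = -6*b - 2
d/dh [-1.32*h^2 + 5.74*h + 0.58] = 5.74 - 2.64*h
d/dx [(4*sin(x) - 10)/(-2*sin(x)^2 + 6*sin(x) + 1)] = 8*(sin(x)^2 - 5*sin(x) + 8)*cos(x)/(6*sin(x) + cos(2*x))^2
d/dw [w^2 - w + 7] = 2*w - 1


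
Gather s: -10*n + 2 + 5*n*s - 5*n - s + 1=-15*n + s*(5*n - 1) + 3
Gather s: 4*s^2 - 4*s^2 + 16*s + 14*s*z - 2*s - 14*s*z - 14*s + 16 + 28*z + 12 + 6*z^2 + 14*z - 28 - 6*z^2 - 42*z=0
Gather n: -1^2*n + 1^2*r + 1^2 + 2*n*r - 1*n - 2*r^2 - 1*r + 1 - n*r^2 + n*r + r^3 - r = n*(-r^2 + 3*r - 2) + r^3 - 2*r^2 - r + 2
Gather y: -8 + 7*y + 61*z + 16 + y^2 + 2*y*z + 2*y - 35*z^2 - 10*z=y^2 + y*(2*z + 9) - 35*z^2 + 51*z + 8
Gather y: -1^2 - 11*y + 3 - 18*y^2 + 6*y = -18*y^2 - 5*y + 2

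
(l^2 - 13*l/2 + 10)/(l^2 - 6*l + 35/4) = 2*(l - 4)/(2*l - 7)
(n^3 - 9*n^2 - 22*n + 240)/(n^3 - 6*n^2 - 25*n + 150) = (n - 8)/(n - 5)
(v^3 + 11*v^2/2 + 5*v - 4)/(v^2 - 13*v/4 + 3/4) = 2*(2*v^3 + 11*v^2 + 10*v - 8)/(4*v^2 - 13*v + 3)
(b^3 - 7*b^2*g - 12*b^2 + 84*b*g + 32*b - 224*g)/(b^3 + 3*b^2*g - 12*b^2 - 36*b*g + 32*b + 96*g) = (b - 7*g)/(b + 3*g)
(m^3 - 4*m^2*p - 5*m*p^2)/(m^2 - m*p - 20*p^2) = m*(m + p)/(m + 4*p)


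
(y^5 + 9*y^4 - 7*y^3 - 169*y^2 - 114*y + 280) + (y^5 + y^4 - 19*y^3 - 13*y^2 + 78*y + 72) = 2*y^5 + 10*y^4 - 26*y^3 - 182*y^2 - 36*y + 352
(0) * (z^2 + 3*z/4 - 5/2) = 0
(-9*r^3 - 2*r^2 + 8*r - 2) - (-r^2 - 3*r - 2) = -9*r^3 - r^2 + 11*r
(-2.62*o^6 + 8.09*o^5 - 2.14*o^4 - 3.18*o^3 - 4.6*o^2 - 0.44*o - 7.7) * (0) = 0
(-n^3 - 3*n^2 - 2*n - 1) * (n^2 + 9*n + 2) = -n^5 - 12*n^4 - 31*n^3 - 25*n^2 - 13*n - 2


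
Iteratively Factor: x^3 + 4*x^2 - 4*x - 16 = (x - 2)*(x^2 + 6*x + 8) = (x - 2)*(x + 2)*(x + 4)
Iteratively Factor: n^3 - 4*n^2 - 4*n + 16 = (n + 2)*(n^2 - 6*n + 8) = (n - 4)*(n + 2)*(n - 2)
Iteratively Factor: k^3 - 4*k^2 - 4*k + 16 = (k + 2)*(k^2 - 6*k + 8) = (k - 2)*(k + 2)*(k - 4)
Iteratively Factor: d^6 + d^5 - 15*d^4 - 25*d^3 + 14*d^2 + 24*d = (d + 1)*(d^5 - 15*d^3 - 10*d^2 + 24*d) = (d + 1)*(d + 3)*(d^4 - 3*d^3 - 6*d^2 + 8*d) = d*(d + 1)*(d + 3)*(d^3 - 3*d^2 - 6*d + 8) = d*(d - 4)*(d + 1)*(d + 3)*(d^2 + d - 2) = d*(d - 4)*(d + 1)*(d + 2)*(d + 3)*(d - 1)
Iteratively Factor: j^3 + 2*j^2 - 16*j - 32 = (j + 2)*(j^2 - 16) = (j + 2)*(j + 4)*(j - 4)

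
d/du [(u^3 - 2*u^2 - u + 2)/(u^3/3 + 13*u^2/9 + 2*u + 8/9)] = 9*(19*u^2 + 4*u - 44)/(9*u^4 + 60*u^3 + 148*u^2 + 160*u + 64)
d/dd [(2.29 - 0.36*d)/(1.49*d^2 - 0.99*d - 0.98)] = (0.5364*d^2 - 6.8242*d + 2.6199)/(2.2201*d^4 - 2.9502*d^3 - 1.9403*d^2 + 1.9404*d + 0.9604)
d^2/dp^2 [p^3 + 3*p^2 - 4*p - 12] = 6*p + 6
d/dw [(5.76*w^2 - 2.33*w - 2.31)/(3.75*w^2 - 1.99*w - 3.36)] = (-2.7249*w^2 - 21.3822*w + 3.2319)/(14.0625*w^4 - 14.925*w^3 - 21.2399*w^2 + 13.3728*w + 11.2896)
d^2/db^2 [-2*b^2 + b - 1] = -4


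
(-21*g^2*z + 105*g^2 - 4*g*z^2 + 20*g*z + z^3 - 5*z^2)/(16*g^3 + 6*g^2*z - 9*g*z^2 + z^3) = (-21*g^2*z + 105*g^2 - 4*g*z^2 + 20*g*z + z^3 - 5*z^2)/(16*g^3 + 6*g^2*z - 9*g*z^2 + z^3)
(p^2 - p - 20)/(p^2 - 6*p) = (p^2 - p - 20)/(p*(p - 6))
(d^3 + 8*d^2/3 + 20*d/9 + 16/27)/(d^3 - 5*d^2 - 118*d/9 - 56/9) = (d + 2/3)/(d - 7)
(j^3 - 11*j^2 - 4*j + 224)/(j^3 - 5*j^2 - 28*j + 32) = (j - 7)/(j - 1)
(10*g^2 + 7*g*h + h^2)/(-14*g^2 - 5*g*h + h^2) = (-5*g - h)/(7*g - h)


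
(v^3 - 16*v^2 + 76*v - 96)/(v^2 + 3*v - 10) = (v^2 - 14*v + 48)/(v + 5)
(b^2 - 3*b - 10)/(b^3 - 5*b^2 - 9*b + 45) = (b + 2)/(b^2 - 9)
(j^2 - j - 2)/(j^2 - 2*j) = (j + 1)/j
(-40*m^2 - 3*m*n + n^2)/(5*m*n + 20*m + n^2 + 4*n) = (-8*m + n)/(n + 4)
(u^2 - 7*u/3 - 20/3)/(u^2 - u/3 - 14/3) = (-3*u^2 + 7*u + 20)/(-3*u^2 + u + 14)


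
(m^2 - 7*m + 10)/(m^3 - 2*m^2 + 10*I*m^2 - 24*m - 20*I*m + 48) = (m - 5)/(m^2 + 10*I*m - 24)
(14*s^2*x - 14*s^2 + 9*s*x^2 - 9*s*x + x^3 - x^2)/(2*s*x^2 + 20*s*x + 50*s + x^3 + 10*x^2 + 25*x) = (7*s*x - 7*s + x^2 - x)/(x^2 + 10*x + 25)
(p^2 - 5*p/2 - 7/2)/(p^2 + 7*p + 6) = (p - 7/2)/(p + 6)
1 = 1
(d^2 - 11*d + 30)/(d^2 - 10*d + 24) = (d - 5)/(d - 4)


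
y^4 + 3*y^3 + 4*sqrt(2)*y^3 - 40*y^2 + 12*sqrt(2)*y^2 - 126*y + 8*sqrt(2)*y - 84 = (y + 1)*(y + 2)*(y - 3*sqrt(2))*(y + 7*sqrt(2))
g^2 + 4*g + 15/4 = (g + 3/2)*(g + 5/2)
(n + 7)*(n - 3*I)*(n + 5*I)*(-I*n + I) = -I*n^4 + 2*n^3 - 6*I*n^3 + 12*n^2 - 8*I*n^2 - 14*n - 90*I*n + 105*I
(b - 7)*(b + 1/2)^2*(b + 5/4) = b^4 - 19*b^3/4 - 57*b^2/4 - 163*b/16 - 35/16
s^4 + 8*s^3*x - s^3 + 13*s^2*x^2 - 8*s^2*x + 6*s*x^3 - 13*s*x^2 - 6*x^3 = (s - 1)*(s + x)^2*(s + 6*x)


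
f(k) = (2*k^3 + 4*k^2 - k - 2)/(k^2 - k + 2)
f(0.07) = -1.06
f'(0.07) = -0.68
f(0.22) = -1.10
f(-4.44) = -3.59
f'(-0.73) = -1.10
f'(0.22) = 0.24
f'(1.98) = 4.55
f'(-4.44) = 1.77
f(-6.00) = -6.45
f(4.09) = 13.50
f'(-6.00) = 1.89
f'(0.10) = -0.52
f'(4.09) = 2.40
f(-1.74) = 0.19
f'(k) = (1 - 2*k)*(2*k^3 + 4*k^2 - k - 2)/(k^2 - k + 2)^2 + (6*k^2 + 8*k - 1)/(k^2 - k + 2)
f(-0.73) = 0.03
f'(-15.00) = 1.99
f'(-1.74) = 0.61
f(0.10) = -1.08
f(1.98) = 6.91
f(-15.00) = -24.12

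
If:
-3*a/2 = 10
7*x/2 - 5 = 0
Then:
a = -20/3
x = 10/7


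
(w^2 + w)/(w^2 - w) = (w + 1)/(w - 1)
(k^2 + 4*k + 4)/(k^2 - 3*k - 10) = (k + 2)/(k - 5)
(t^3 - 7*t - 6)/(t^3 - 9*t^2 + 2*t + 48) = (t + 1)/(t - 8)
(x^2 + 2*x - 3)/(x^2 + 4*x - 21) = (x^2 + 2*x - 3)/(x^2 + 4*x - 21)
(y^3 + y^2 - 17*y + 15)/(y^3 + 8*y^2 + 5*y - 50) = (y^2 - 4*y + 3)/(y^2 + 3*y - 10)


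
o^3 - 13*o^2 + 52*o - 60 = (o - 6)*(o - 5)*(o - 2)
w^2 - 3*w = w*(w - 3)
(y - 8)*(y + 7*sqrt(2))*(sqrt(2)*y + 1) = sqrt(2)*y^3 - 8*sqrt(2)*y^2 + 15*y^2 - 120*y + 7*sqrt(2)*y - 56*sqrt(2)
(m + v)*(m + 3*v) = m^2 + 4*m*v + 3*v^2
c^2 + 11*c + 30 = (c + 5)*(c + 6)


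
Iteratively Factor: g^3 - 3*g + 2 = (g - 1)*(g^2 + g - 2) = (g - 1)^2*(g + 2)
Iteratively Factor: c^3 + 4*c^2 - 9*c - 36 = (c - 3)*(c^2 + 7*c + 12) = (c - 3)*(c + 4)*(c + 3)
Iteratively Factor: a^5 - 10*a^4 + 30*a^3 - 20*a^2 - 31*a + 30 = (a - 1)*(a^4 - 9*a^3 + 21*a^2 + a - 30) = (a - 2)*(a - 1)*(a^3 - 7*a^2 + 7*a + 15) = (a - 3)*(a - 2)*(a - 1)*(a^2 - 4*a - 5) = (a - 3)*(a - 2)*(a - 1)*(a + 1)*(a - 5)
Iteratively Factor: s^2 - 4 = (s - 2)*(s + 2)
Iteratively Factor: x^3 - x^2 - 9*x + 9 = (x + 3)*(x^2 - 4*x + 3) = (x - 1)*(x + 3)*(x - 3)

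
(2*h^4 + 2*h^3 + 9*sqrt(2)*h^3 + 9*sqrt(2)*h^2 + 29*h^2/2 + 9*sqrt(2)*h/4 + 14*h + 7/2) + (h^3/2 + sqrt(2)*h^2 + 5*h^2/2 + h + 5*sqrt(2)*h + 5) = 2*h^4 + 5*h^3/2 + 9*sqrt(2)*h^3 + 10*sqrt(2)*h^2 + 17*h^2 + 29*sqrt(2)*h/4 + 15*h + 17/2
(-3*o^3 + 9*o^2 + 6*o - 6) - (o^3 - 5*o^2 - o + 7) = -4*o^3 + 14*o^2 + 7*o - 13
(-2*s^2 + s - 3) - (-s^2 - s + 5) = -s^2 + 2*s - 8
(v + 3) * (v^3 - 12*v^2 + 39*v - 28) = v^4 - 9*v^3 + 3*v^2 + 89*v - 84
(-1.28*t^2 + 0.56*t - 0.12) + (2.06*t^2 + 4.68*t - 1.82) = 0.78*t^2 + 5.24*t - 1.94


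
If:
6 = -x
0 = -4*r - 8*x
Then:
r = 12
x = -6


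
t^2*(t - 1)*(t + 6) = t^4 + 5*t^3 - 6*t^2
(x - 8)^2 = x^2 - 16*x + 64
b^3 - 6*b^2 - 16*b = b*(b - 8)*(b + 2)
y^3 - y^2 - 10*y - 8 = (y - 4)*(y + 1)*(y + 2)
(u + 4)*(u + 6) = u^2 + 10*u + 24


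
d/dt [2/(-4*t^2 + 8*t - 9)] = 16*(t - 1)/(4*t^2 - 8*t + 9)^2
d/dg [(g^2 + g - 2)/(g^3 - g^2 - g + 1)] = (-g^2 - 4*g - 1)/(g^4 - 2*g^2 + 1)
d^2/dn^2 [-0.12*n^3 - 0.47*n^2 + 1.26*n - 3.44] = -0.72*n - 0.94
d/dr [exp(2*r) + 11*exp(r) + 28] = (2*exp(r) + 11)*exp(r)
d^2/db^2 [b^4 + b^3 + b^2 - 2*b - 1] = 12*b^2 + 6*b + 2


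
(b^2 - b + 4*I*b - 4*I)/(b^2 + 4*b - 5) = (b + 4*I)/(b + 5)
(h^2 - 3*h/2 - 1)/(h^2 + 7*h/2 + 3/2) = (h - 2)/(h + 3)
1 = 1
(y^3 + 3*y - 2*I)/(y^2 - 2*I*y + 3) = (y^3 + 3*y - 2*I)/(y^2 - 2*I*y + 3)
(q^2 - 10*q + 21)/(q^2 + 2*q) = (q^2 - 10*q + 21)/(q*(q + 2))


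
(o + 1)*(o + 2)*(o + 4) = o^3 + 7*o^2 + 14*o + 8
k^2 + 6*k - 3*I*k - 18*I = (k + 6)*(k - 3*I)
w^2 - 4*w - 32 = (w - 8)*(w + 4)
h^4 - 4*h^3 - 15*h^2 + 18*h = h*(h - 6)*(h - 1)*(h + 3)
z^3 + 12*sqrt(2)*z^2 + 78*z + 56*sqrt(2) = (z + sqrt(2))*(z + 4*sqrt(2))*(z + 7*sqrt(2))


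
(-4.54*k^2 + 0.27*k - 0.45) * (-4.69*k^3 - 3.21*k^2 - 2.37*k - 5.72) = 21.2926*k^5 + 13.3071*k^4 + 12.0036*k^3 + 26.7734*k^2 - 0.4779*k + 2.574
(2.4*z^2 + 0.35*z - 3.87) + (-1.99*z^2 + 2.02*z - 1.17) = 0.41*z^2 + 2.37*z - 5.04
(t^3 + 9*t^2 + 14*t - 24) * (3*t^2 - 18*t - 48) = 3*t^5 + 9*t^4 - 168*t^3 - 756*t^2 - 240*t + 1152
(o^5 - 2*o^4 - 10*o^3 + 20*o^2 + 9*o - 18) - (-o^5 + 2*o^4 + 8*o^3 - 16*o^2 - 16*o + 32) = 2*o^5 - 4*o^4 - 18*o^3 + 36*o^2 + 25*o - 50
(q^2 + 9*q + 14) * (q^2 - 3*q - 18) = q^4 + 6*q^3 - 31*q^2 - 204*q - 252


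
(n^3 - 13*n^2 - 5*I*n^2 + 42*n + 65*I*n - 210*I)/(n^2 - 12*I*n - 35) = (n^2 - 13*n + 42)/(n - 7*I)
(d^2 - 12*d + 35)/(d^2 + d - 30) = (d - 7)/(d + 6)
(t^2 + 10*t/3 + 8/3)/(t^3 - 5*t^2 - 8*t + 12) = (t + 4/3)/(t^2 - 7*t + 6)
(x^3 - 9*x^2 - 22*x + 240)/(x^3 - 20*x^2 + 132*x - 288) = (x + 5)/(x - 6)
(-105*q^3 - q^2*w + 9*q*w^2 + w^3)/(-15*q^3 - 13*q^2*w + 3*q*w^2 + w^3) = (7*q + w)/(q + w)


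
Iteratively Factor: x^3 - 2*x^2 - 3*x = (x + 1)*(x^2 - 3*x) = x*(x + 1)*(x - 3)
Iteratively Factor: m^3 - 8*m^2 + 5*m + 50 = (m + 2)*(m^2 - 10*m + 25) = (m - 5)*(m + 2)*(m - 5)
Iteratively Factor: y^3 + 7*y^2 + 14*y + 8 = (y + 2)*(y^2 + 5*y + 4) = (y + 2)*(y + 4)*(y + 1)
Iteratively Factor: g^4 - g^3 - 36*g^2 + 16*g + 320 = (g + 4)*(g^3 - 5*g^2 - 16*g + 80) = (g - 5)*(g + 4)*(g^2 - 16) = (g - 5)*(g + 4)^2*(g - 4)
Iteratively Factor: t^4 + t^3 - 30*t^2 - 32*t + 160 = (t + 4)*(t^3 - 3*t^2 - 18*t + 40) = (t + 4)^2*(t^2 - 7*t + 10) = (t - 5)*(t + 4)^2*(t - 2)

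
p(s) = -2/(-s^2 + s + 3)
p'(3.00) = -1.11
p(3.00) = 0.67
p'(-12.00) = 0.00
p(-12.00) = 0.01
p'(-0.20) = 0.37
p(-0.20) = -0.72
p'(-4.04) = 0.06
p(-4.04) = 0.12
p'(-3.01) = 0.17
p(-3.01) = 0.22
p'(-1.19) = 43.57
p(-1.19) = -5.08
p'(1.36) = -0.55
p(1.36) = -0.80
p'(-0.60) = 1.06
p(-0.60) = -0.98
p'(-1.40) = 58.64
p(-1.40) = 5.56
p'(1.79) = -2.05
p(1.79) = -1.26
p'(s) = -2*(2*s - 1)/(-s^2 + s + 3)^2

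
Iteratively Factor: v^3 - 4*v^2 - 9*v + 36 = (v + 3)*(v^2 - 7*v + 12) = (v - 4)*(v + 3)*(v - 3)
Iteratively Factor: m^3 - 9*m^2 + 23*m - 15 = (m - 1)*(m^2 - 8*m + 15) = (m - 3)*(m - 1)*(m - 5)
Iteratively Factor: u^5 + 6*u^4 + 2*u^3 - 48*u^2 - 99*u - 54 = (u + 3)*(u^4 + 3*u^3 - 7*u^2 - 27*u - 18) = (u + 3)^2*(u^3 - 7*u - 6) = (u - 3)*(u + 3)^2*(u^2 + 3*u + 2) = (u - 3)*(u + 1)*(u + 3)^2*(u + 2)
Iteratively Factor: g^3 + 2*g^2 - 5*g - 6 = (g - 2)*(g^2 + 4*g + 3) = (g - 2)*(g + 1)*(g + 3)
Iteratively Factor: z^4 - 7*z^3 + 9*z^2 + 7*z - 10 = (z - 1)*(z^3 - 6*z^2 + 3*z + 10) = (z - 5)*(z - 1)*(z^2 - z - 2) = (z - 5)*(z - 1)*(z + 1)*(z - 2)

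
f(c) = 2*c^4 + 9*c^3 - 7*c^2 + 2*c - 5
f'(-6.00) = -670.00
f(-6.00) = 379.00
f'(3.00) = 419.00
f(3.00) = 343.00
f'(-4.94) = -234.37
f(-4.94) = -79.62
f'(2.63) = 297.47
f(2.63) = 211.25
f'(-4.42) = -99.44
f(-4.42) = -164.41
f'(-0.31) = 8.70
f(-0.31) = -6.54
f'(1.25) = 42.31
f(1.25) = 9.02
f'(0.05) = 1.37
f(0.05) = -4.92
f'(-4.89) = -219.35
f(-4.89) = -90.96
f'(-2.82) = 76.79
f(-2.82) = -141.66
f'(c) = 8*c^3 + 27*c^2 - 14*c + 2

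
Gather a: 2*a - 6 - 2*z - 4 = 2*a - 2*z - 10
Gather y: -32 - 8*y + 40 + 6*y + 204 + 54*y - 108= 52*y + 104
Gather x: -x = -x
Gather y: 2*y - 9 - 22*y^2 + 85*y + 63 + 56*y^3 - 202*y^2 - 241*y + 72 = 56*y^3 - 224*y^2 - 154*y + 126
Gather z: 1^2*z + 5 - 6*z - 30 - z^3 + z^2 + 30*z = -z^3 + z^2 + 25*z - 25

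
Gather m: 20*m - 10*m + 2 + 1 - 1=10*m + 2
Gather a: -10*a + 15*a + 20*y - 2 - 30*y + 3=5*a - 10*y + 1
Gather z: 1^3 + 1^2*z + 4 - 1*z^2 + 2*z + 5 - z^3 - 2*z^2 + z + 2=-z^3 - 3*z^2 + 4*z + 12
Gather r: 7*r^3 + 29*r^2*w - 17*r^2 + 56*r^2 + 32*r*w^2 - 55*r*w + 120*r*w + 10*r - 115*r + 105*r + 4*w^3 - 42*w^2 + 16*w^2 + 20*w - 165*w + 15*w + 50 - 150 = 7*r^3 + r^2*(29*w + 39) + r*(32*w^2 + 65*w) + 4*w^3 - 26*w^2 - 130*w - 100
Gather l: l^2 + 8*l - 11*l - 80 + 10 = l^2 - 3*l - 70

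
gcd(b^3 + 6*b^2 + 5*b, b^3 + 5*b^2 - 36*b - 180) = b + 5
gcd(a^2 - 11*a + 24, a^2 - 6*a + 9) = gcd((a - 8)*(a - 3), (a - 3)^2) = a - 3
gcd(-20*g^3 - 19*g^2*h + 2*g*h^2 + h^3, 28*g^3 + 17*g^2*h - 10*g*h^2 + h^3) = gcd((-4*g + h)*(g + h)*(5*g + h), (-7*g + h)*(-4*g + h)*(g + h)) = 4*g^2 + 3*g*h - h^2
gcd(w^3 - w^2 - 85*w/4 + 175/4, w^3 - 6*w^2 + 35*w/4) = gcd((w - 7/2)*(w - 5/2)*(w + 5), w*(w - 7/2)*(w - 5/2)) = w^2 - 6*w + 35/4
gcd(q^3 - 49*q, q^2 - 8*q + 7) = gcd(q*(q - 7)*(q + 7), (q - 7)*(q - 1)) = q - 7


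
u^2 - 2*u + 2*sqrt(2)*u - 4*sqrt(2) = (u - 2)*(u + 2*sqrt(2))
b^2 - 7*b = b*(b - 7)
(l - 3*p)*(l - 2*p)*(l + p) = l^3 - 4*l^2*p + l*p^2 + 6*p^3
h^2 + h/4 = h*(h + 1/4)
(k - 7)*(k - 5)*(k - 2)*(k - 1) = k^4 - 15*k^3 + 73*k^2 - 129*k + 70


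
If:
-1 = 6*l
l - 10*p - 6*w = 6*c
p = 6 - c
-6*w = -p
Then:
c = 397/30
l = -1/6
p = -217/30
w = -217/180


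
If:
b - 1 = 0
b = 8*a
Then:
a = 1/8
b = 1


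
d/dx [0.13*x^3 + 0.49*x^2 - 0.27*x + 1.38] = 0.39*x^2 + 0.98*x - 0.27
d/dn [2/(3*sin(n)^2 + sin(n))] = -(12/tan(n) + 2*cos(n)/sin(n)^2)/(3*sin(n) + 1)^2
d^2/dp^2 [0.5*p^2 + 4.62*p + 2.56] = 1.00000000000000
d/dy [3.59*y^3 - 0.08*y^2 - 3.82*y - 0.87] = 10.77*y^2 - 0.16*y - 3.82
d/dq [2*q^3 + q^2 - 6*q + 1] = 6*q^2 + 2*q - 6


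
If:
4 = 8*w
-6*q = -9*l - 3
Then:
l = 2*q/3 - 1/3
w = 1/2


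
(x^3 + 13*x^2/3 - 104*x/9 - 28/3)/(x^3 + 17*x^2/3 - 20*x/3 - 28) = (x + 2/3)/(x + 2)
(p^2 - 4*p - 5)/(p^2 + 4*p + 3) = (p - 5)/(p + 3)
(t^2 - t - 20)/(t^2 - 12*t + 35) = (t + 4)/(t - 7)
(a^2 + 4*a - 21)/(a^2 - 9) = (a + 7)/(a + 3)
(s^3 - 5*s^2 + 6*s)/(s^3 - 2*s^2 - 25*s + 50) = s*(s - 3)/(s^2 - 25)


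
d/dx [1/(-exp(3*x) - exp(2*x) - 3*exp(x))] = (3*exp(2*x) + 2*exp(x) + 3)*exp(-x)/(exp(2*x) + exp(x) + 3)^2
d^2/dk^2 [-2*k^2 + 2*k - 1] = -4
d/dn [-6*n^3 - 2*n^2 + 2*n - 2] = -18*n^2 - 4*n + 2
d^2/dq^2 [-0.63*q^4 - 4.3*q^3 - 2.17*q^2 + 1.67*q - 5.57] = -7.56*q^2 - 25.8*q - 4.34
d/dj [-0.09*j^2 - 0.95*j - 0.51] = -0.18*j - 0.95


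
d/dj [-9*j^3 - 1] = -27*j^2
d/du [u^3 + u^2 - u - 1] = 3*u^2 + 2*u - 1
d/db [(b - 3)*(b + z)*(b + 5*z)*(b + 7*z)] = 4*b^3 + 39*b^2*z - 9*b^2 + 94*b*z^2 - 78*b*z + 35*z^3 - 141*z^2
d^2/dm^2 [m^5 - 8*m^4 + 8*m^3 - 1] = 4*m*(5*m^2 - 24*m + 12)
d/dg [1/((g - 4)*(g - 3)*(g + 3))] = (-(g - 4)*(g - 3) - (g - 4)*(g + 3) - (g - 3)*(g + 3))/((g - 4)^2*(g - 3)^2*(g + 3)^2)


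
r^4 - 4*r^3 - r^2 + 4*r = r*(r - 4)*(r - 1)*(r + 1)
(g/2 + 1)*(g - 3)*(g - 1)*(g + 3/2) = g^4/2 - g^3/4 - 4*g^2 - 3*g/4 + 9/2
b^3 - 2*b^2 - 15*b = b*(b - 5)*(b + 3)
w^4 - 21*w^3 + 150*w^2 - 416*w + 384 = (w - 8)^2*(w - 3)*(w - 2)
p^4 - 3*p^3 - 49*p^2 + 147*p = p*(p - 7)*(p - 3)*(p + 7)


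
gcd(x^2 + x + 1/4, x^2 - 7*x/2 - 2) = x + 1/2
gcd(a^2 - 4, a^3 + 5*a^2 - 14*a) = a - 2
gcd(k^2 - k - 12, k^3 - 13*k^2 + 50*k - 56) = k - 4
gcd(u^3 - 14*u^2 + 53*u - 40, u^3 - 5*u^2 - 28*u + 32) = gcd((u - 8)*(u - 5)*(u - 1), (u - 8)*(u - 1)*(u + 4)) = u^2 - 9*u + 8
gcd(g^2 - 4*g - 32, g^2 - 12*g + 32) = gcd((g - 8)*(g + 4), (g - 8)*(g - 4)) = g - 8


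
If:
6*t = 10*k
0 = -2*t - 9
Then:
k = -27/10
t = -9/2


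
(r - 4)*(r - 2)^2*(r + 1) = r^4 - 7*r^3 + 12*r^2 + 4*r - 16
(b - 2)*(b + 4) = b^2 + 2*b - 8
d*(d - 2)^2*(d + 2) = d^4 - 2*d^3 - 4*d^2 + 8*d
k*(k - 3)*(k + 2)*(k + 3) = k^4 + 2*k^3 - 9*k^2 - 18*k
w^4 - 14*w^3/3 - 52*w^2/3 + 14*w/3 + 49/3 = (w - 7)*(w - 1)*(w + 1)*(w + 7/3)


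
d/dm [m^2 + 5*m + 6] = 2*m + 5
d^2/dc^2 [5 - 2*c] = 0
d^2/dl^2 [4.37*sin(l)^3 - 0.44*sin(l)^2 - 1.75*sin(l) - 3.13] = -1.5275*sin(l) + 9.8325*sin(3*l) - 0.88*cos(2*l)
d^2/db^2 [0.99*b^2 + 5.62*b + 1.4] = 1.98000000000000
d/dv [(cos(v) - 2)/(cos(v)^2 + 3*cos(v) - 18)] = (cos(v)^2 - 4*cos(v) + 12)*sin(v)/(cos(v)^2 + 3*cos(v) - 18)^2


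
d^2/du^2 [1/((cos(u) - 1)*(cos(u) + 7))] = (-4*sin(u)^4 + 66*sin(u)^2 - 39*cos(u)/2 - 9*cos(3*u)/2 + 24)/((cos(u) - 1)^3*(cos(u) + 7)^3)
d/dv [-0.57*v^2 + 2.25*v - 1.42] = 2.25 - 1.14*v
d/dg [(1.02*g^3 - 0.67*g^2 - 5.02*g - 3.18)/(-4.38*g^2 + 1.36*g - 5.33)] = (-4.4676*g^4 + 2.7744*g^3 - 39.2086*g^2 - 20.7146*g + 31.0814)/(19.1844*g^4 - 11.9136*g^3 + 48.5404*g^2 - 14.4976*g + 28.4089)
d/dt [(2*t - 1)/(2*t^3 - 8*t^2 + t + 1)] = (4*t^3 - 16*t^2 + 2*t - (2*t - 1)*(6*t^2 - 16*t + 1) + 2)/(2*t^3 - 8*t^2 + t + 1)^2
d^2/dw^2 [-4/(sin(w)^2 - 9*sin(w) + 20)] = 4*(4*sin(w)^4 - 27*sin(w)^3 - 5*sin(w)^2 + 234*sin(w) - 122)/(sin(w)^2 - 9*sin(w) + 20)^3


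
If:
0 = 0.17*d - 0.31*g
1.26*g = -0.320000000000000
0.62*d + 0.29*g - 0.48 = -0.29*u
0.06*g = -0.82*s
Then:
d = -0.46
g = -0.25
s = 0.02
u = 2.90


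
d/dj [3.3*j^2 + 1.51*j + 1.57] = 6.6*j + 1.51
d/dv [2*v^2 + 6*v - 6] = 4*v + 6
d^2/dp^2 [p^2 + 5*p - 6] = 2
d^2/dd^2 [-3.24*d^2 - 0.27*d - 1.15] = -6.48000000000000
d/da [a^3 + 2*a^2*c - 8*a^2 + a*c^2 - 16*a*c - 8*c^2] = 3*a^2 + 4*a*c - 16*a + c^2 - 16*c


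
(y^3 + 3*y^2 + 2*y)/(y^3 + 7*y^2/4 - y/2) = 4*(y + 1)/(4*y - 1)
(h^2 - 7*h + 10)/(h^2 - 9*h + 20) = (h - 2)/(h - 4)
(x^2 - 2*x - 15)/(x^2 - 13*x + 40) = (x + 3)/(x - 8)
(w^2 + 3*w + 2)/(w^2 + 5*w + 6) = (w + 1)/(w + 3)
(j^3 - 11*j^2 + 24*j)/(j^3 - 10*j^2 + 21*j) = (j - 8)/(j - 7)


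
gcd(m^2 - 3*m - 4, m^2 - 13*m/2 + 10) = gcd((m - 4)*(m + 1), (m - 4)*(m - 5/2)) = m - 4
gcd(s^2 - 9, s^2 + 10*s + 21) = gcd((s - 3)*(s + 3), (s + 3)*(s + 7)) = s + 3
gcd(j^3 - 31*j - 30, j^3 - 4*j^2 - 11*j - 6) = j^2 - 5*j - 6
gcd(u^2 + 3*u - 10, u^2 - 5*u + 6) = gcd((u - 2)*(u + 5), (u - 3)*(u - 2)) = u - 2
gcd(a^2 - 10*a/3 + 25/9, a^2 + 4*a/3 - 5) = a - 5/3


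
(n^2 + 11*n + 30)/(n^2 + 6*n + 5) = (n + 6)/(n + 1)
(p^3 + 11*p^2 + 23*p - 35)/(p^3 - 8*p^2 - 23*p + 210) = (p^2 + 6*p - 7)/(p^2 - 13*p + 42)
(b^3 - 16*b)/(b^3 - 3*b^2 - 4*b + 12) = b*(b^2 - 16)/(b^3 - 3*b^2 - 4*b + 12)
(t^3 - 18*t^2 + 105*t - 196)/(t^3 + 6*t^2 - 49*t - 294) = (t^2 - 11*t + 28)/(t^2 + 13*t + 42)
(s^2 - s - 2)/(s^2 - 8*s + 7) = (s^2 - s - 2)/(s^2 - 8*s + 7)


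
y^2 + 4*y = y*(y + 4)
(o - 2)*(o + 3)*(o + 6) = o^3 + 7*o^2 - 36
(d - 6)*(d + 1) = d^2 - 5*d - 6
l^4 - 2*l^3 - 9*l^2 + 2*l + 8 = (l - 4)*(l - 1)*(l + 1)*(l + 2)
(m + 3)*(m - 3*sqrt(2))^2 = m^3 - 6*sqrt(2)*m^2 + 3*m^2 - 18*sqrt(2)*m + 18*m + 54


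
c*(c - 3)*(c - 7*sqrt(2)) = c^3 - 7*sqrt(2)*c^2 - 3*c^2 + 21*sqrt(2)*c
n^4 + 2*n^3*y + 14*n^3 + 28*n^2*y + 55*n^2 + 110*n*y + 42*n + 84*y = (n + 1)*(n + 6)*(n + 7)*(n + 2*y)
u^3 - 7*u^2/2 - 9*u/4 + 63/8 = (u - 7/2)*(u - 3/2)*(u + 3/2)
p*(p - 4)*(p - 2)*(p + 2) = p^4 - 4*p^3 - 4*p^2 + 16*p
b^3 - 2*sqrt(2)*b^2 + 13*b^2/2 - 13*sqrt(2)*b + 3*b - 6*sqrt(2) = (b + 1/2)*(b + 6)*(b - 2*sqrt(2))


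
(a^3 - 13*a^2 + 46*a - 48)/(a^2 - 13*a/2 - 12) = 2*(a^2 - 5*a + 6)/(2*a + 3)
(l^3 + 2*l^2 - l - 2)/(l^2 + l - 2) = l + 1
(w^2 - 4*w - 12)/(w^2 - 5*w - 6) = (w + 2)/(w + 1)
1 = 1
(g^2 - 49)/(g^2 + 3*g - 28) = (g - 7)/(g - 4)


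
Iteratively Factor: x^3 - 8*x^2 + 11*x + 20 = (x - 4)*(x^2 - 4*x - 5) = (x - 5)*(x - 4)*(x + 1)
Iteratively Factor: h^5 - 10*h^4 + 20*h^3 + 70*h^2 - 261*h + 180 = (h - 1)*(h^4 - 9*h^3 + 11*h^2 + 81*h - 180) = (h - 5)*(h - 1)*(h^3 - 4*h^2 - 9*h + 36) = (h - 5)*(h - 4)*(h - 1)*(h^2 - 9) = (h - 5)*(h - 4)*(h - 3)*(h - 1)*(h + 3)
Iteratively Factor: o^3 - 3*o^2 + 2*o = (o - 1)*(o^2 - 2*o) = o*(o - 1)*(o - 2)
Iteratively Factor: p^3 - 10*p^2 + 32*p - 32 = (p - 4)*(p^2 - 6*p + 8) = (p - 4)*(p - 2)*(p - 4)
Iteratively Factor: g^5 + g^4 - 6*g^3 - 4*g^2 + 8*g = (g + 2)*(g^4 - g^3 - 4*g^2 + 4*g) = (g - 2)*(g + 2)*(g^3 + g^2 - 2*g) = g*(g - 2)*(g + 2)*(g^2 + g - 2) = g*(g - 2)*(g + 2)^2*(g - 1)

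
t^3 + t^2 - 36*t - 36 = (t - 6)*(t + 1)*(t + 6)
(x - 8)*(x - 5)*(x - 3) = x^3 - 16*x^2 + 79*x - 120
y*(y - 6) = y^2 - 6*y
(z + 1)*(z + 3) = z^2 + 4*z + 3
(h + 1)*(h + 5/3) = h^2 + 8*h/3 + 5/3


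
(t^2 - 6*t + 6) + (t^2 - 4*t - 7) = 2*t^2 - 10*t - 1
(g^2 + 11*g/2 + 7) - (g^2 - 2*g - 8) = 15*g/2 + 15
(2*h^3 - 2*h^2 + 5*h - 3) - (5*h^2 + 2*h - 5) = 2*h^3 - 7*h^2 + 3*h + 2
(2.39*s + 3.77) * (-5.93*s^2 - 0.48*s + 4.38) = -14.1727*s^3 - 23.5033*s^2 + 8.6586*s + 16.5126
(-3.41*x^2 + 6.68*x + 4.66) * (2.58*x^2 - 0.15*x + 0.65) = -8.7978*x^4 + 17.7459*x^3 + 8.8043*x^2 + 3.643*x + 3.029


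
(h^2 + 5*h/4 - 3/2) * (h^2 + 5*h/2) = h^4 + 15*h^3/4 + 13*h^2/8 - 15*h/4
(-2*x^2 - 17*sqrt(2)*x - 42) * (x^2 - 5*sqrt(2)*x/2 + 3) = -2*x^4 - 12*sqrt(2)*x^3 + 37*x^2 + 54*sqrt(2)*x - 126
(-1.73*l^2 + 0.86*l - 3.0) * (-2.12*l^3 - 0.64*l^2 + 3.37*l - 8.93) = 3.6676*l^5 - 0.716*l^4 - 0.0204999999999993*l^3 + 20.2671*l^2 - 17.7898*l + 26.79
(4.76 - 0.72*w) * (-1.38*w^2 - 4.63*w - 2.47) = 0.9936*w^3 - 3.2352*w^2 - 20.2604*w - 11.7572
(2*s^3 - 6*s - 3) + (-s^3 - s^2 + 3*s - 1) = s^3 - s^2 - 3*s - 4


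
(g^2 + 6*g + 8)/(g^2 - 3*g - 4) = (g^2 + 6*g + 8)/(g^2 - 3*g - 4)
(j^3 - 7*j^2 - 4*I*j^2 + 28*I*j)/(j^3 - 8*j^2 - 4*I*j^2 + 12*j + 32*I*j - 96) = j*(j^2 - j*(7 + 4*I) + 28*I)/(j^3 - 4*j^2*(2 + I) + 4*j*(3 + 8*I) - 96)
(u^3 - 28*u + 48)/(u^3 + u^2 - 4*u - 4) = (u^2 + 2*u - 24)/(u^2 + 3*u + 2)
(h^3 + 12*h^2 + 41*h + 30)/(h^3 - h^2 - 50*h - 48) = (h + 5)/(h - 8)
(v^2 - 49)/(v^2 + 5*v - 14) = (v - 7)/(v - 2)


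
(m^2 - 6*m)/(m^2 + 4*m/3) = 3*(m - 6)/(3*m + 4)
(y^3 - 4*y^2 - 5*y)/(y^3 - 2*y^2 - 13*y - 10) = y/(y + 2)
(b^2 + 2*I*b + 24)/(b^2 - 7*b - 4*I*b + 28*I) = (b + 6*I)/(b - 7)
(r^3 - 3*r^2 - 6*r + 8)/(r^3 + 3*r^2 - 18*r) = (r^3 - 3*r^2 - 6*r + 8)/(r*(r^2 + 3*r - 18))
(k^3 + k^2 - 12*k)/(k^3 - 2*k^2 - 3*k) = (k + 4)/(k + 1)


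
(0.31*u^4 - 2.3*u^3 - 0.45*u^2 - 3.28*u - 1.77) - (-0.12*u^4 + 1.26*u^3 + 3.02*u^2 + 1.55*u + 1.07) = 0.43*u^4 - 3.56*u^3 - 3.47*u^2 - 4.83*u - 2.84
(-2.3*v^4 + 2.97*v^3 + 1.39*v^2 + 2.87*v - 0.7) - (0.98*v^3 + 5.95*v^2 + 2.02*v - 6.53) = -2.3*v^4 + 1.99*v^3 - 4.56*v^2 + 0.85*v + 5.83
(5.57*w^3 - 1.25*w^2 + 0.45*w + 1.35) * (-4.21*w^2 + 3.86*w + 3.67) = -23.4497*w^5 + 26.7627*w^4 + 13.7224*w^3 - 8.534*w^2 + 6.8625*w + 4.9545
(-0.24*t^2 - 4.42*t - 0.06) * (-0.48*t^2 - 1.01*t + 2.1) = 0.1152*t^4 + 2.364*t^3 + 3.989*t^2 - 9.2214*t - 0.126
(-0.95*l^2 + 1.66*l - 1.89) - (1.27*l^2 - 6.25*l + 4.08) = -2.22*l^2 + 7.91*l - 5.97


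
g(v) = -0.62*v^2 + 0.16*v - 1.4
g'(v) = 0.16 - 1.24*v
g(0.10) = -1.39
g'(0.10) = 0.04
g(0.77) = -1.64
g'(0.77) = -0.79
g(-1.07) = -2.28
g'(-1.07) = 1.49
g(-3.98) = -11.86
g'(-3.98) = 5.10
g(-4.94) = -17.32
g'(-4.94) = 6.29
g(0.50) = -1.48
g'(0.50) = -0.46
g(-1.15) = -2.40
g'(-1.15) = 1.59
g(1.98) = -3.51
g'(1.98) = -2.30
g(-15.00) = -143.30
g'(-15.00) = 18.76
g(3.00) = -6.50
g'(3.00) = -3.56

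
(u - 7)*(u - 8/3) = u^2 - 29*u/3 + 56/3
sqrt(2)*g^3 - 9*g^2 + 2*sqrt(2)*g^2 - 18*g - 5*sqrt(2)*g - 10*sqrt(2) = (g + 2)*(g - 5*sqrt(2))*(sqrt(2)*g + 1)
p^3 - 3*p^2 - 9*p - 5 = (p - 5)*(p + 1)^2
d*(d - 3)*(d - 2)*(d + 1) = d^4 - 4*d^3 + d^2 + 6*d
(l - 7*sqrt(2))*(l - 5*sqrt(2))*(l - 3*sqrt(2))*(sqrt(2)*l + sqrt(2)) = sqrt(2)*l^4 - 30*l^3 + sqrt(2)*l^3 - 30*l^2 + 142*sqrt(2)*l^2 - 420*l + 142*sqrt(2)*l - 420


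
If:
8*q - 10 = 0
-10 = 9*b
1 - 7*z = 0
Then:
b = -10/9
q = 5/4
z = 1/7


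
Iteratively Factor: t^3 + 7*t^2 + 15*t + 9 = (t + 1)*(t^2 + 6*t + 9) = (t + 1)*(t + 3)*(t + 3)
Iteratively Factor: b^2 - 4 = (b + 2)*(b - 2)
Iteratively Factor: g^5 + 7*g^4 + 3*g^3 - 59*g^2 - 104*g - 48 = (g + 1)*(g^4 + 6*g^3 - 3*g^2 - 56*g - 48) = (g + 1)*(g + 4)*(g^3 + 2*g^2 - 11*g - 12) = (g + 1)^2*(g + 4)*(g^2 + g - 12) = (g - 3)*(g + 1)^2*(g + 4)*(g + 4)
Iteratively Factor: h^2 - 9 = (h - 3)*(h + 3)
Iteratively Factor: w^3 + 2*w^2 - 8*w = (w)*(w^2 + 2*w - 8) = w*(w - 2)*(w + 4)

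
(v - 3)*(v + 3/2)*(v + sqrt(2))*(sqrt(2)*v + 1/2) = sqrt(2)*v^4 - 3*sqrt(2)*v^3/2 + 5*v^3/2 - 4*sqrt(2)*v^2 - 15*v^2/4 - 45*v/4 - 3*sqrt(2)*v/4 - 9*sqrt(2)/4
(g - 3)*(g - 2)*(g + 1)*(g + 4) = g^4 - 15*g^2 + 10*g + 24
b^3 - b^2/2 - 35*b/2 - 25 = (b - 5)*(b + 2)*(b + 5/2)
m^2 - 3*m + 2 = (m - 2)*(m - 1)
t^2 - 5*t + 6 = (t - 3)*(t - 2)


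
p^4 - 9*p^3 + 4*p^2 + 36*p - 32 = (p - 8)*(p - 2)*(p - 1)*(p + 2)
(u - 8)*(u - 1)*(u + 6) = u^3 - 3*u^2 - 46*u + 48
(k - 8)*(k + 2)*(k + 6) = k^3 - 52*k - 96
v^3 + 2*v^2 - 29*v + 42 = (v - 3)*(v - 2)*(v + 7)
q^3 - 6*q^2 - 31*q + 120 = (q - 8)*(q - 3)*(q + 5)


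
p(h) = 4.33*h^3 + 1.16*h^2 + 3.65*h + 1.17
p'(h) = 12.99*h^2 + 2.32*h + 3.65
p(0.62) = 4.91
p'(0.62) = 10.08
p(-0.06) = 0.95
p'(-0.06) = 3.56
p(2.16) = 58.10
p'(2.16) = 69.27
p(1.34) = 18.56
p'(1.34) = 30.08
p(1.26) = 16.27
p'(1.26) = 27.20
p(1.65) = 29.80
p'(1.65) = 42.84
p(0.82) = 7.33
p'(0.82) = 14.29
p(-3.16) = -135.41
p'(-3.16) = 126.03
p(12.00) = 7694.25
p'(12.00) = 1902.05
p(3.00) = 139.47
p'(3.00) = 127.52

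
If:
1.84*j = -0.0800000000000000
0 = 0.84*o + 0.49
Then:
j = -0.04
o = -0.58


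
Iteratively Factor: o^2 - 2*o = (o - 2)*(o)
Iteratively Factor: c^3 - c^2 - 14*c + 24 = (c - 2)*(c^2 + c - 12) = (c - 3)*(c - 2)*(c + 4)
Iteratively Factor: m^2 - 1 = (m + 1)*(m - 1)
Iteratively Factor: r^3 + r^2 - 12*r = (r)*(r^2 + r - 12) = r*(r + 4)*(r - 3)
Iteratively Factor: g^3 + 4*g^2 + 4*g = (g + 2)*(g^2 + 2*g) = g*(g + 2)*(g + 2)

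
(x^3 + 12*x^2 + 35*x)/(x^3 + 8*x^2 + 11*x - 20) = x*(x + 7)/(x^2 + 3*x - 4)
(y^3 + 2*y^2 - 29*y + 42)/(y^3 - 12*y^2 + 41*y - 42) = (y + 7)/(y - 7)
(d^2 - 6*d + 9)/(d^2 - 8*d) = (d^2 - 6*d + 9)/(d*(d - 8))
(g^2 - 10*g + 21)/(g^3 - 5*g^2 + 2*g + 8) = (g^2 - 10*g + 21)/(g^3 - 5*g^2 + 2*g + 8)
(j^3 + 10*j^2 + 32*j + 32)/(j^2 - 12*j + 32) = (j^3 + 10*j^2 + 32*j + 32)/(j^2 - 12*j + 32)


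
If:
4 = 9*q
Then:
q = 4/9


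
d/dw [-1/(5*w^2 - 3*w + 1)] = (10*w - 3)/(5*w^2 - 3*w + 1)^2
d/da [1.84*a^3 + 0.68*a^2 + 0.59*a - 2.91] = 5.52*a^2 + 1.36*a + 0.59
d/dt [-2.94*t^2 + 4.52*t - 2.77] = 4.52 - 5.88*t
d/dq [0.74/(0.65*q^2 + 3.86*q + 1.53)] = (-0.962*q - 2.8564)/(0.65*q^2 + 3.86*q + 1.53)^2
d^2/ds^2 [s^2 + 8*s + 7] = 2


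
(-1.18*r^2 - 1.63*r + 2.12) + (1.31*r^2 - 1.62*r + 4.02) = 0.13*r^2 - 3.25*r + 6.14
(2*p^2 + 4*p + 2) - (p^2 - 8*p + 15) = p^2 + 12*p - 13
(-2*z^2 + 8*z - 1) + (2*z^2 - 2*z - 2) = 6*z - 3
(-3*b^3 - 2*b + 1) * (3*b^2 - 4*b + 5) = -9*b^5 + 12*b^4 - 21*b^3 + 11*b^2 - 14*b + 5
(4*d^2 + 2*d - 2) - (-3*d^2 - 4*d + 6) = 7*d^2 + 6*d - 8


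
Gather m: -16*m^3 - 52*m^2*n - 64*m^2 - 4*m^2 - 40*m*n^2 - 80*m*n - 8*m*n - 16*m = -16*m^3 + m^2*(-52*n - 68) + m*(-40*n^2 - 88*n - 16)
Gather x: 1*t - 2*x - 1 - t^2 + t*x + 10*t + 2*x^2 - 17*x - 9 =-t^2 + 11*t + 2*x^2 + x*(t - 19) - 10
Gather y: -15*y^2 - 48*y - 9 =-15*y^2 - 48*y - 9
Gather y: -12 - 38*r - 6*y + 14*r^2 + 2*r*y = 14*r^2 - 38*r + y*(2*r - 6) - 12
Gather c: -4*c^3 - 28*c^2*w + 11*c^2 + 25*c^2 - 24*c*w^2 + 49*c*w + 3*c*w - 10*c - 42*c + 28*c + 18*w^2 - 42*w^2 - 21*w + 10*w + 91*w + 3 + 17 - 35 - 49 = -4*c^3 + c^2*(36 - 28*w) + c*(-24*w^2 + 52*w - 24) - 24*w^2 + 80*w - 64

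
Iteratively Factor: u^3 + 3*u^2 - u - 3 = (u + 3)*(u^2 - 1) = (u - 1)*(u + 3)*(u + 1)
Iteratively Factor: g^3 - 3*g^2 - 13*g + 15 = (g - 1)*(g^2 - 2*g - 15) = (g - 1)*(g + 3)*(g - 5)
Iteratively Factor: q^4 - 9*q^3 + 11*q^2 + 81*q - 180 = (q + 3)*(q^3 - 12*q^2 + 47*q - 60) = (q - 4)*(q + 3)*(q^2 - 8*q + 15) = (q - 5)*(q - 4)*(q + 3)*(q - 3)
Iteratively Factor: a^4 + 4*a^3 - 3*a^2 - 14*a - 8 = (a - 2)*(a^3 + 6*a^2 + 9*a + 4) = (a - 2)*(a + 4)*(a^2 + 2*a + 1) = (a - 2)*(a + 1)*(a + 4)*(a + 1)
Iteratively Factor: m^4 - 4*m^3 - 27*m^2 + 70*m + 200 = (m + 2)*(m^3 - 6*m^2 - 15*m + 100) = (m - 5)*(m + 2)*(m^2 - m - 20) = (m - 5)^2*(m + 2)*(m + 4)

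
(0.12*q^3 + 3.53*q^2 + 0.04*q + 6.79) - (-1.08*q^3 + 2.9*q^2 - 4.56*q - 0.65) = 1.2*q^3 + 0.63*q^2 + 4.6*q + 7.44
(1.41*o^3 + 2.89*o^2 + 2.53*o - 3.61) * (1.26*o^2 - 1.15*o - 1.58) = 1.7766*o^5 + 2.0199*o^4 - 2.3635*o^3 - 12.0243*o^2 + 0.1541*o + 5.7038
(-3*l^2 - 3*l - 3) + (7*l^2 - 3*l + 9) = 4*l^2 - 6*l + 6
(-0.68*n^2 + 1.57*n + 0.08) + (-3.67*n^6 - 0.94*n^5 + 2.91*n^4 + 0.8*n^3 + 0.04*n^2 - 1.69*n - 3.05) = -3.67*n^6 - 0.94*n^5 + 2.91*n^4 + 0.8*n^3 - 0.64*n^2 - 0.12*n - 2.97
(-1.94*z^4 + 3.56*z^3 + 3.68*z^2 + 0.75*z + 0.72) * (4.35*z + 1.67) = -8.439*z^5 + 12.2462*z^4 + 21.9532*z^3 + 9.4081*z^2 + 4.3845*z + 1.2024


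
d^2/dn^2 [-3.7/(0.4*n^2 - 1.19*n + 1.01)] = (1.184*n^2 - 3.5224*n - 3.7*(0.8*n - 1.19)*(1.6*n - 2.38) + 2.9896)/(0.4*n^2 - 1.19*n + 1.01)^3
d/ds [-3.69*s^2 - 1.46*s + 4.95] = -7.38*s - 1.46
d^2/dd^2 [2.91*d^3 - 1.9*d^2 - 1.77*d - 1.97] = 17.46*d - 3.8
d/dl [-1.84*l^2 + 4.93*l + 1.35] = 4.93 - 3.68*l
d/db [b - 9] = 1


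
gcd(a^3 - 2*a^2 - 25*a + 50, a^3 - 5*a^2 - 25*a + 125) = a^2 - 25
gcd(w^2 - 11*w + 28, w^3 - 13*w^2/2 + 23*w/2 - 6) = w - 4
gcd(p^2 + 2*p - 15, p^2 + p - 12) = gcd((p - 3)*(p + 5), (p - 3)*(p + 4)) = p - 3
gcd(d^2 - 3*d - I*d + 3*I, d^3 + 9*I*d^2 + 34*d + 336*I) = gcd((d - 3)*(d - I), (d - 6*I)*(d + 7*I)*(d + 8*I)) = 1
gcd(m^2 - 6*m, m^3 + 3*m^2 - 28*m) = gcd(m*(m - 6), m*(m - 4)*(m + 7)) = m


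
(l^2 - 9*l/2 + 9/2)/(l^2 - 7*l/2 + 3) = (l - 3)/(l - 2)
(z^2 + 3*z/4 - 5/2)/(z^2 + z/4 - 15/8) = 2*(z + 2)/(2*z + 3)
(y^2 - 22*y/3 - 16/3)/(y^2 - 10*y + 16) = (y + 2/3)/(y - 2)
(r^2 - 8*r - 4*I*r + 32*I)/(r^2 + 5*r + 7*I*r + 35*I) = (r^2 - 4*r*(2 + I) + 32*I)/(r^2 + r*(5 + 7*I) + 35*I)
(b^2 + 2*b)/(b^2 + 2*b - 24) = b*(b + 2)/(b^2 + 2*b - 24)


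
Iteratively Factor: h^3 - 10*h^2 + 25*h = (h)*(h^2 - 10*h + 25) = h*(h - 5)*(h - 5)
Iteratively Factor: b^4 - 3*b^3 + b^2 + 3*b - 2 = (b - 2)*(b^3 - b^2 - b + 1) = (b - 2)*(b - 1)*(b^2 - 1) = (b - 2)*(b - 1)^2*(b + 1)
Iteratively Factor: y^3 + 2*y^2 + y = (y + 1)*(y^2 + y) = y*(y + 1)*(y + 1)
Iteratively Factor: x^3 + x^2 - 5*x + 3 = (x + 3)*(x^2 - 2*x + 1) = (x - 1)*(x + 3)*(x - 1)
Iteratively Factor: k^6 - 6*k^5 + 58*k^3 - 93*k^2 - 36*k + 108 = (k + 3)*(k^5 - 9*k^4 + 27*k^3 - 23*k^2 - 24*k + 36) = (k - 3)*(k + 3)*(k^4 - 6*k^3 + 9*k^2 + 4*k - 12) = (k - 3)*(k + 1)*(k + 3)*(k^3 - 7*k^2 + 16*k - 12) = (k - 3)^2*(k + 1)*(k + 3)*(k^2 - 4*k + 4) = (k - 3)^2*(k - 2)*(k + 1)*(k + 3)*(k - 2)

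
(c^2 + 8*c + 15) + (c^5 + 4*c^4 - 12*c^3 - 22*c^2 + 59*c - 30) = c^5 + 4*c^4 - 12*c^3 - 21*c^2 + 67*c - 15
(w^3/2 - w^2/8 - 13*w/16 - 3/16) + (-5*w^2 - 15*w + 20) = w^3/2 - 41*w^2/8 - 253*w/16 + 317/16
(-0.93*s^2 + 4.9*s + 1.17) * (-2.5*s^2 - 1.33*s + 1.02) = 2.325*s^4 - 11.0131*s^3 - 10.3906*s^2 + 3.4419*s + 1.1934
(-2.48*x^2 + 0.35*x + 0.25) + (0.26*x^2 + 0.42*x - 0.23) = -2.22*x^2 + 0.77*x + 0.02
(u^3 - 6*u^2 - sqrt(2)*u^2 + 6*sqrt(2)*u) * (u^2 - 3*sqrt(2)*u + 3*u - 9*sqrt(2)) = u^5 - 4*sqrt(2)*u^4 - 3*u^4 - 12*u^3 + 12*sqrt(2)*u^3 - 18*u^2 + 72*sqrt(2)*u^2 - 108*u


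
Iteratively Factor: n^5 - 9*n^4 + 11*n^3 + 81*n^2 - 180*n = (n - 3)*(n^4 - 6*n^3 - 7*n^2 + 60*n) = (n - 3)*(n + 3)*(n^3 - 9*n^2 + 20*n) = n*(n - 3)*(n + 3)*(n^2 - 9*n + 20) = n*(n - 4)*(n - 3)*(n + 3)*(n - 5)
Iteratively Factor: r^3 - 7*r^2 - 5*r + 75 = (r - 5)*(r^2 - 2*r - 15) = (r - 5)*(r + 3)*(r - 5)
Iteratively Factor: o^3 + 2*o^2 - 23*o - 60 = (o - 5)*(o^2 + 7*o + 12) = (o - 5)*(o + 3)*(o + 4)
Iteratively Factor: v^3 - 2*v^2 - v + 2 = (v + 1)*(v^2 - 3*v + 2) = (v - 1)*(v + 1)*(v - 2)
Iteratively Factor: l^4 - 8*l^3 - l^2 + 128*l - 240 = (l - 5)*(l^3 - 3*l^2 - 16*l + 48) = (l - 5)*(l - 4)*(l^2 + l - 12) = (l - 5)*(l - 4)*(l + 4)*(l - 3)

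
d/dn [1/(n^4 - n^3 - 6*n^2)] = (-4*n^2 + 3*n + 12)/(n^3*(-n^2 + n + 6)^2)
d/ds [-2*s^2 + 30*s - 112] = 30 - 4*s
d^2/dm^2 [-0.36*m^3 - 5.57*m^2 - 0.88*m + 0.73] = -2.16*m - 11.14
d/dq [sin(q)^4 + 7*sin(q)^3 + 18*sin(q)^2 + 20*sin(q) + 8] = (sin(q) + 2)^2*(4*sin(q) + 5)*cos(q)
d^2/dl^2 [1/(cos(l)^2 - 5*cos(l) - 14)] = (4*sin(l)^4 - 83*sin(l)^2 - 205*cos(l)/4 - 15*cos(3*l)/4 + 1)/(sin(l)^2 + 5*cos(l) + 13)^3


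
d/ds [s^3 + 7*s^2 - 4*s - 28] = 3*s^2 + 14*s - 4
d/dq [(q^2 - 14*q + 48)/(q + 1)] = (q^2 + 2*q - 62)/(q^2 + 2*q + 1)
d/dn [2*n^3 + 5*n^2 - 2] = 2*n*(3*n + 5)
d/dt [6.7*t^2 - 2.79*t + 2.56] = 13.4*t - 2.79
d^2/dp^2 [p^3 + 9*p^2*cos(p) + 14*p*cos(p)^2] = -9*p^2*cos(p) - 36*p*sin(p) - 28*p*cos(2*p) + 6*p - 28*sin(2*p) + 18*cos(p)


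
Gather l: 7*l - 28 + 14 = 7*l - 14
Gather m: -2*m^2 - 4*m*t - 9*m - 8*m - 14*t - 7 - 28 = -2*m^2 + m*(-4*t - 17) - 14*t - 35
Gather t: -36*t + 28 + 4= 32 - 36*t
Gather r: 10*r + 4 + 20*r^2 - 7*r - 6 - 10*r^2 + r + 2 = 10*r^2 + 4*r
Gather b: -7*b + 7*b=0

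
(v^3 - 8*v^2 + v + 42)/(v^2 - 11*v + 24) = (v^2 - 5*v - 14)/(v - 8)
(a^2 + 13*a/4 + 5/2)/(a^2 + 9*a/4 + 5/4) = (a + 2)/(a + 1)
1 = 1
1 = 1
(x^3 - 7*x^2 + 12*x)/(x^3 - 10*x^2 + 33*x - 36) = x/(x - 3)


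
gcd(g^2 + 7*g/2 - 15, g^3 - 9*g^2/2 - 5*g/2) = 1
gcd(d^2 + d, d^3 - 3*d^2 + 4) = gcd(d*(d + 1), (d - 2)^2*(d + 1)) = d + 1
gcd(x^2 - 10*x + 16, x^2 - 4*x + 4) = x - 2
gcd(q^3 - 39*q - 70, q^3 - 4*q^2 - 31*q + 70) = q^2 - 2*q - 35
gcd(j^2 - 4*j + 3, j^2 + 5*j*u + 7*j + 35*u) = 1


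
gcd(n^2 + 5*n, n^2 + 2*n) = n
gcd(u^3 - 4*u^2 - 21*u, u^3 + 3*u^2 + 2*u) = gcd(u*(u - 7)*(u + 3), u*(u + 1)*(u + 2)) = u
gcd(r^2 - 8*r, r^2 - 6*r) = r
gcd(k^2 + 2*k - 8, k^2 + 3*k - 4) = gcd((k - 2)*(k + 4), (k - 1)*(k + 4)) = k + 4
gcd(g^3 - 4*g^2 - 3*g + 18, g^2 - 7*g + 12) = g - 3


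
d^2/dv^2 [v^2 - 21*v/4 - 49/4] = 2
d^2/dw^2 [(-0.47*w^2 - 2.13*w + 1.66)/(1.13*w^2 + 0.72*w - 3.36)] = (-4.67481*w^3 + 2.010948*w^2 - 40.419648*w - 6.591552)/(1.442897*w^6 + 2.758104*w^5 - 11.113776*w^4 - 16.028928*w^3 + 33.046272*w^2 + 24.385536*w - 37.933056)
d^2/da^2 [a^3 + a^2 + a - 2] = 6*a + 2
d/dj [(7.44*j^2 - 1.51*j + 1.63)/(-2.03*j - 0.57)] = (-15.1032*j^2 - 8.4816*j + 4.1696)/(4.1209*j^2 + 2.3142*j + 0.3249)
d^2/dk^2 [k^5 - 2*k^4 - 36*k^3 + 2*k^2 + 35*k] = 20*k^3 - 24*k^2 - 216*k + 4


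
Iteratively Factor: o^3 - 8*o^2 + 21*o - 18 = (o - 2)*(o^2 - 6*o + 9) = (o - 3)*(o - 2)*(o - 3)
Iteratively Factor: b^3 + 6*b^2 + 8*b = (b + 2)*(b^2 + 4*b) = b*(b + 2)*(b + 4)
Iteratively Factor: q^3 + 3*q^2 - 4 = (q - 1)*(q^2 + 4*q + 4) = (q - 1)*(q + 2)*(q + 2)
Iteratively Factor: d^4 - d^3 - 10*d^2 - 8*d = (d + 2)*(d^3 - 3*d^2 - 4*d) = d*(d + 2)*(d^2 - 3*d - 4) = d*(d - 4)*(d + 2)*(d + 1)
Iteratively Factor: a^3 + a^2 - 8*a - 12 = (a - 3)*(a^2 + 4*a + 4) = (a - 3)*(a + 2)*(a + 2)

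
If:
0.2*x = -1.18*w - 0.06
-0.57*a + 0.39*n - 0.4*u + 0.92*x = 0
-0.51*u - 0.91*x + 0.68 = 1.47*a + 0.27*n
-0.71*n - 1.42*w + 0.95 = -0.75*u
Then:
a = 1.75151448414711*x + 0.955662500976567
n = -4.41161699621029*x - 0.0394866782024551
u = -4.49723471121466*x - 1.400318575139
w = -0.169491525423729*x - 0.0508474576271186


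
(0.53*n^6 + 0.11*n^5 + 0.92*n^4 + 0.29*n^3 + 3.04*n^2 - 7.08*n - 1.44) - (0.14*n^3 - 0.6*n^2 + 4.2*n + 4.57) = 0.53*n^6 + 0.11*n^5 + 0.92*n^4 + 0.15*n^3 + 3.64*n^2 - 11.28*n - 6.01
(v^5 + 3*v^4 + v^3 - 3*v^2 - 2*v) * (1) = v^5 + 3*v^4 + v^3 - 3*v^2 - 2*v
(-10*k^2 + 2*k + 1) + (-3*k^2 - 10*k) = -13*k^2 - 8*k + 1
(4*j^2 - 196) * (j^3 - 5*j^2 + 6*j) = 4*j^5 - 20*j^4 - 172*j^3 + 980*j^2 - 1176*j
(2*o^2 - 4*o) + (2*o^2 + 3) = 4*o^2 - 4*o + 3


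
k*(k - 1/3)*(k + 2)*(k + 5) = k^4 + 20*k^3/3 + 23*k^2/3 - 10*k/3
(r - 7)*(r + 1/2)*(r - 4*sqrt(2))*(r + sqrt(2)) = r^4 - 13*r^3/2 - 3*sqrt(2)*r^3 - 23*r^2/2 + 39*sqrt(2)*r^2/2 + 21*sqrt(2)*r/2 + 52*r + 28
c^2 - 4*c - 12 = (c - 6)*(c + 2)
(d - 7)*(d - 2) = d^2 - 9*d + 14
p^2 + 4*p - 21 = (p - 3)*(p + 7)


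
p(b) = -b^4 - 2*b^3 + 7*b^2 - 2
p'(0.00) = 0.00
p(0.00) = -2.00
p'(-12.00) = 5880.00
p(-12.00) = -16274.00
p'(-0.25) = -3.81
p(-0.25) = -1.54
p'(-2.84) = 3.47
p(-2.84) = 35.22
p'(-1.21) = -18.64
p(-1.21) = 9.65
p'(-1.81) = -21.28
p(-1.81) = 22.06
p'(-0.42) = -6.64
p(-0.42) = -0.65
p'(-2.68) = -3.62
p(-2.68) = 35.19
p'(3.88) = -269.65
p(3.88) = -240.08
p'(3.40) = -178.98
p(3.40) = -133.32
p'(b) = -4*b^3 - 6*b^2 + 14*b = 2*b*(-2*b^2 - 3*b + 7)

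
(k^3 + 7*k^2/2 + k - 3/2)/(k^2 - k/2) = k + 4 + 3/k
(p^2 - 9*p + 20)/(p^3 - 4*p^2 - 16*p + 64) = (p - 5)/(p^2 - 16)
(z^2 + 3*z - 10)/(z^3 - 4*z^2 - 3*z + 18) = (z^2 + 3*z - 10)/(z^3 - 4*z^2 - 3*z + 18)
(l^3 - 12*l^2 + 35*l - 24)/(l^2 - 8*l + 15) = (l^2 - 9*l + 8)/(l - 5)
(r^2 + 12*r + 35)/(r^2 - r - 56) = (r + 5)/(r - 8)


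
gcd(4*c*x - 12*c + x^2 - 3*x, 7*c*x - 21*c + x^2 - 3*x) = x - 3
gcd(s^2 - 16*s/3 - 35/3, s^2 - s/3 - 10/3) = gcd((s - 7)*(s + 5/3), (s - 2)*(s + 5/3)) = s + 5/3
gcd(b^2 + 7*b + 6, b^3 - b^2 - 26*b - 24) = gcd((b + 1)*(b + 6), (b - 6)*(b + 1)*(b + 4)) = b + 1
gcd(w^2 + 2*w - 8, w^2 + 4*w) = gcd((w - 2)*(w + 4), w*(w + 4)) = w + 4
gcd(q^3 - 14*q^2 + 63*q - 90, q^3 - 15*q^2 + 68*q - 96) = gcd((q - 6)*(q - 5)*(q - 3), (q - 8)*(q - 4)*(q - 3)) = q - 3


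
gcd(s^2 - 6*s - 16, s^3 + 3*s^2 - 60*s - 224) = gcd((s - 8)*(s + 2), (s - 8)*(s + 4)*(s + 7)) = s - 8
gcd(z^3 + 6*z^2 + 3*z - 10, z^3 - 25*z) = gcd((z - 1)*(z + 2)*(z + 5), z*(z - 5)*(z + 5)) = z + 5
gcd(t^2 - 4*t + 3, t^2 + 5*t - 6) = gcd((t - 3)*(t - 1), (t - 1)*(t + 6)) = t - 1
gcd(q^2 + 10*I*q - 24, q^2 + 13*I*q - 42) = q + 6*I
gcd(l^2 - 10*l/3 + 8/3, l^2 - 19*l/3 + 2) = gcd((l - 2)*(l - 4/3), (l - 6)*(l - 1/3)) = 1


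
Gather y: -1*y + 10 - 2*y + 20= 30 - 3*y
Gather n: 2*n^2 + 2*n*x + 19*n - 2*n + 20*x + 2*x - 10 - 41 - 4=2*n^2 + n*(2*x + 17) + 22*x - 55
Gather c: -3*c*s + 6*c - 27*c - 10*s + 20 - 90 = c*(-3*s - 21) - 10*s - 70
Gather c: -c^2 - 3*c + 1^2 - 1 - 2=-c^2 - 3*c - 2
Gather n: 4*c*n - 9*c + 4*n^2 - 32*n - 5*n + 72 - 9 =-9*c + 4*n^2 + n*(4*c - 37) + 63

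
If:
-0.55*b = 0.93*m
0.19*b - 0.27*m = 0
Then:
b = 0.00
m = 0.00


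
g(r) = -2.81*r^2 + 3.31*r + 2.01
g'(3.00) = -13.55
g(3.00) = -13.35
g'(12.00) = -64.13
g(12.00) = -362.91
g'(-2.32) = 16.35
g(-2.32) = -20.79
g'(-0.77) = 7.64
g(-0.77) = -2.20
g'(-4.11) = 26.41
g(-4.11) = -59.06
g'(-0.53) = 6.29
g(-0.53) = -0.53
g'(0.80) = -1.19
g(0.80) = 2.86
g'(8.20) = -42.77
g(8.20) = -159.79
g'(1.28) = -3.88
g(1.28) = 1.64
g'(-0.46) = 5.90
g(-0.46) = -0.11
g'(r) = 3.31 - 5.62*r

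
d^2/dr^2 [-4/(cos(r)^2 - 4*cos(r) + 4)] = 8*(2*cos(r) + cos(2*r) - 2)/(cos(r) - 2)^4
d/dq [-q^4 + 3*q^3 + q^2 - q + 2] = -4*q^3 + 9*q^2 + 2*q - 1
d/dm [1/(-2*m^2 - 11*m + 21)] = (4*m + 11)/(2*m^2 + 11*m - 21)^2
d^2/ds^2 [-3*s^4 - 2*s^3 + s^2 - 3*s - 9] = -36*s^2 - 12*s + 2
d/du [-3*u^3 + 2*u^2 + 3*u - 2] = -9*u^2 + 4*u + 3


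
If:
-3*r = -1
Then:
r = 1/3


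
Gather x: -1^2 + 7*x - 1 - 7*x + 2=0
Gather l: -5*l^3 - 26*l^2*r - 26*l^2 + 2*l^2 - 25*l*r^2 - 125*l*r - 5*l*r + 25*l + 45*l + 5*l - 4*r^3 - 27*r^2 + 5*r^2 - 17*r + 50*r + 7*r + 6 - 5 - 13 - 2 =-5*l^3 + l^2*(-26*r - 24) + l*(-25*r^2 - 130*r + 75) - 4*r^3 - 22*r^2 + 40*r - 14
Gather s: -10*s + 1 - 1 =-10*s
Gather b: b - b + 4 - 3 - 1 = 0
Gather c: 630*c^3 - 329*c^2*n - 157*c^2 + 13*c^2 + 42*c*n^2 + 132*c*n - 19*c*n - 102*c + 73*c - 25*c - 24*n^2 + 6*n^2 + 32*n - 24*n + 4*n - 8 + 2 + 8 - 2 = 630*c^3 + c^2*(-329*n - 144) + c*(42*n^2 + 113*n - 54) - 18*n^2 + 12*n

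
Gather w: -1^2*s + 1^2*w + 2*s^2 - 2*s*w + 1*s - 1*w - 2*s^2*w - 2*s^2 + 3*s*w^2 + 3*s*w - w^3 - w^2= -w^3 + w^2*(3*s - 1) + w*(-2*s^2 + s)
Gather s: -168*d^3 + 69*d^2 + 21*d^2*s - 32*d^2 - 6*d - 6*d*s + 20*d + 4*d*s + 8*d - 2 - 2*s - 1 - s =-168*d^3 + 37*d^2 + 22*d + s*(21*d^2 - 2*d - 3) - 3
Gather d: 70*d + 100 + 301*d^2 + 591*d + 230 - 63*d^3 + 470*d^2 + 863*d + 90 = -63*d^3 + 771*d^2 + 1524*d + 420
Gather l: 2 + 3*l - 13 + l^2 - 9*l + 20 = l^2 - 6*l + 9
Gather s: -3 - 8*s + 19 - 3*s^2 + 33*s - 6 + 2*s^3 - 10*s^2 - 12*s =2*s^3 - 13*s^2 + 13*s + 10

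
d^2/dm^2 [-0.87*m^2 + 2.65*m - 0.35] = -1.74000000000000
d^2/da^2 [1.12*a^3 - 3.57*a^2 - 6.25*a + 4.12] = 6.72*a - 7.14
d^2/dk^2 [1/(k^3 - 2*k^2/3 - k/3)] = 6*(k*(2 - 9*k)*(-3*k^2 + 2*k + 1) - (-9*k^2 + 4*k + 1)^2)/(k^3*(-3*k^2 + 2*k + 1)^3)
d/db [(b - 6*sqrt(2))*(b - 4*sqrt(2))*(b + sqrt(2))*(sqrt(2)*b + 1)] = 4*sqrt(2)*b^3 - 51*b^2 + 38*sqrt(2)*b + 124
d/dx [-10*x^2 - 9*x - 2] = -20*x - 9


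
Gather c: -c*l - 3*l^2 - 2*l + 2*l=-c*l - 3*l^2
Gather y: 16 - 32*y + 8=24 - 32*y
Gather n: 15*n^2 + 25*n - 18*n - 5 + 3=15*n^2 + 7*n - 2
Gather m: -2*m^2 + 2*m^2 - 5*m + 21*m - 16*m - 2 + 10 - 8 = 0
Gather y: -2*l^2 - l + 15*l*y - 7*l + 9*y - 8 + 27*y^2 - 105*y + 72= -2*l^2 - 8*l + 27*y^2 + y*(15*l - 96) + 64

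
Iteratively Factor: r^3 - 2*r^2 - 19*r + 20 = (r + 4)*(r^2 - 6*r + 5) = (r - 1)*(r + 4)*(r - 5)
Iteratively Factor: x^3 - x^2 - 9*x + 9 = (x - 3)*(x^2 + 2*x - 3) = (x - 3)*(x - 1)*(x + 3)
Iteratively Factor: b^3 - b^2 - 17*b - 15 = (b - 5)*(b^2 + 4*b + 3) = (b - 5)*(b + 1)*(b + 3)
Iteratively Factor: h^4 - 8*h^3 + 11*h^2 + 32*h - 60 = (h - 5)*(h^3 - 3*h^2 - 4*h + 12) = (h - 5)*(h + 2)*(h^2 - 5*h + 6) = (h - 5)*(h - 3)*(h + 2)*(h - 2)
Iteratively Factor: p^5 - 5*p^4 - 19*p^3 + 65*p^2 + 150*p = (p + 3)*(p^4 - 8*p^3 + 5*p^2 + 50*p) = (p - 5)*(p + 3)*(p^3 - 3*p^2 - 10*p) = p*(p - 5)*(p + 3)*(p^2 - 3*p - 10) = p*(p - 5)^2*(p + 3)*(p + 2)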